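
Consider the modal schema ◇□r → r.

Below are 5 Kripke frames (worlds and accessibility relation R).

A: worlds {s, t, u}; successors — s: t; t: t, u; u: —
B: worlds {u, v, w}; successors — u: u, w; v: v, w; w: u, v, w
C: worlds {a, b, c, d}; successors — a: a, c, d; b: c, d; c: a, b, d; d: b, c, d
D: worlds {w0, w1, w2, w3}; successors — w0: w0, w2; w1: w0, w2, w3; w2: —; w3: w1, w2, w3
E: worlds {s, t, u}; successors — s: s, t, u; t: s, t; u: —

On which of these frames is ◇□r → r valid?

Frame correspondent (Sahlqvist): ∀x ∀y (xRy → ∃w (yRw ∧ x = w)) — i.e. a generalized confluence (Geach) condition.
A: fails — sRt but no w with tRw and s=w.
B: ✓.
C: fails — aRd but no w with dRw and a=w.
D: fails — w0Rw2 but no w with w2Rw and w0=w.
E: fails — sRu but no w with uRw and s=w.

B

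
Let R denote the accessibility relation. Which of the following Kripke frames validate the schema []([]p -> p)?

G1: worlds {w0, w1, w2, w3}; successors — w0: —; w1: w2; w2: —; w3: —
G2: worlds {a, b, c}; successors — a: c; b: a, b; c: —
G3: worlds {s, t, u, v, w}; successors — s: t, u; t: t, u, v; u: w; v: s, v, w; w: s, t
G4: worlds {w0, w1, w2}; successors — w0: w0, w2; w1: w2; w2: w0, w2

G4

Frame correspondent (Sahlqvist): forall x forall y (Rxy -> Ryy) — i.e. shift-reflexivity.
G1: fails — Rw1w2 but not Rw2w2.
G2: fails — Rac but not Rcc.
G3: fails — Ruw but not Rww.
G4: satisfies the condition.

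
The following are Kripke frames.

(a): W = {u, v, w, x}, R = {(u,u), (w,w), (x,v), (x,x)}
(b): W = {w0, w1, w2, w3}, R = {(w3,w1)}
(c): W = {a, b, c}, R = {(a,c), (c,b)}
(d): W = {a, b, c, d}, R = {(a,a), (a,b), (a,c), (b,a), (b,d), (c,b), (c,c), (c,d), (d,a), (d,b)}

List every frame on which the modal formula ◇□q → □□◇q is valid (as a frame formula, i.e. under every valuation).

(b), (d)

The schema corresponds to a generalized confluence (Geach) condition: ∀x ∀y ∀z ((xRy ∧ xR²z) → ∃w (yRw ∧ zRw)).
(a): fails — xRv, xR²v but no t with vRt and vRt.
(b): satisfies the condition.
(c): fails — aRc, aR²b but no w with cRw and bRw.
(d): satisfies the condition.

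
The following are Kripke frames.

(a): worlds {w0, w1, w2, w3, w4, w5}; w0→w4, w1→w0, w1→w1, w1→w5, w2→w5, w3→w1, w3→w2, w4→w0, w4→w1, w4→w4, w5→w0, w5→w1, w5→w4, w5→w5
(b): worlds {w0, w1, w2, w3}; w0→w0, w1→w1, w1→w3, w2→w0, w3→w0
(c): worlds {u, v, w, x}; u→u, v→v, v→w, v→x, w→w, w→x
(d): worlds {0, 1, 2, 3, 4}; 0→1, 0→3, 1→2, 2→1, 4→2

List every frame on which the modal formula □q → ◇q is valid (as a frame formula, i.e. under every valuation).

(a), (b)

The schema corresponds to seriality: ∀x ∃y Rxy.
(a): satisfies the condition.
(b): satisfies the condition.
(c): fails — world x has no successor.
(d): fails — world 3 has no successor.
Valid on: (a), (b).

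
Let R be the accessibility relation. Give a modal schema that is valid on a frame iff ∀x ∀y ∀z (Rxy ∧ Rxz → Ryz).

◇s → □◇s

This is the Euclidean property; the standard corresponding axiom is 5: ◇s → □◇s.
Suppose ◇s→□◇s is valid. Take Rxy, Rxz and set V(s)={y}. Then ◇s at x, so □◇s at x, so ◇s at z, so some w with Rzw has s; w=y, i.e. Rzy. By symmetry of the argument, Ryz.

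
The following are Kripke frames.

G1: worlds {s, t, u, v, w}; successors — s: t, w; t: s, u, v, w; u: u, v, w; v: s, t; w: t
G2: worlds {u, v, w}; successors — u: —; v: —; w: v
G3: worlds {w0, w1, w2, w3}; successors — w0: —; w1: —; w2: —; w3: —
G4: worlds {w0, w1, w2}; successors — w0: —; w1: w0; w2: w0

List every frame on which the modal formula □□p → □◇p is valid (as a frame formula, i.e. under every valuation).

G1, G3

This is the axiom for a generalized confluence (Geach) condition; its first-order frame correspondent is ∀x ∀z (xRz → ∃w (xR²w ∧ zRw)).
G1: holds.
G2: fails — wRv but no t with wR²t and vRt.
G3: holds.
G4: fails — w1Rw0 but no w with w1R²w and w0Rw.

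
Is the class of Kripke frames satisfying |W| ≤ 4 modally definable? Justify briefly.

Not definable by any modal formula

If a class were modally definable it would be closed under disjoint unions (Goldblatt–Thomason).
Any modal formula valid on each of 5 disjoint one-world frames is valid on their disjoint union (validity is preserved under disjoint unions). Each one-world frame has |W|=1≤4, but the union has |W|=5.
So the class is not modally definable.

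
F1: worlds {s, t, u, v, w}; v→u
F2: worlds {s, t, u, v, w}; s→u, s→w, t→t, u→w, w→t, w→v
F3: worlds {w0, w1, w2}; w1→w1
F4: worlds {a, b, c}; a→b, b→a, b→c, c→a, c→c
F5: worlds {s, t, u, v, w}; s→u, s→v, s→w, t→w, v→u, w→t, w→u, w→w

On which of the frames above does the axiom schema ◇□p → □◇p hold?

F3

This is the axiom for convergence; its first-order frame correspondent is ∀x ∀y ∀z (Rxy ∧ Rxz → ∃w (Ryw ∧ Rzw)).
F1: fails — Rvu and Rvu but u and u have no common successor.
F2: fails — Rsw and Rsu but w and u have no common successor.
F3: holds.
F4: fails — Rbc and Rba but c and a have no common successor.
F5: fails — Rsv and Rsu but v and u have no common successor.
Valid on: F3.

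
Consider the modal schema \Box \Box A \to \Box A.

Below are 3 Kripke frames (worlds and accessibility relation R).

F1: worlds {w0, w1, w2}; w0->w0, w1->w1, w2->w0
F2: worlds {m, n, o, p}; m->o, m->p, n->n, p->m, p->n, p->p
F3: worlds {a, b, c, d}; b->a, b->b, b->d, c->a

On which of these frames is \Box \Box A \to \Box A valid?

Frame correspondent (Sahlqvist): \forall x \forall y (Rxy \to \exists z (Rxz \wedge Rzy)) — i.e. density.
F1: ✓.
F2: fails — Rmo but no z with Rmz and Rzo.
F3: fails — Rca but no z with Rcz and Rza.
Valid on: F1.

F1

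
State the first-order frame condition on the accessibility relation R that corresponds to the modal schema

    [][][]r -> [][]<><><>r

forall x forall z (x R^2 z -> exists w (x R^3 w & z R^3 w))

This is a Sahlqvist (Geach-type) schema ◇^0□^3r → □^2◇^3r.
First-order correspondent: forall x forall z (x R^2 z -> exists w (x R^3 w & z R^3 w)).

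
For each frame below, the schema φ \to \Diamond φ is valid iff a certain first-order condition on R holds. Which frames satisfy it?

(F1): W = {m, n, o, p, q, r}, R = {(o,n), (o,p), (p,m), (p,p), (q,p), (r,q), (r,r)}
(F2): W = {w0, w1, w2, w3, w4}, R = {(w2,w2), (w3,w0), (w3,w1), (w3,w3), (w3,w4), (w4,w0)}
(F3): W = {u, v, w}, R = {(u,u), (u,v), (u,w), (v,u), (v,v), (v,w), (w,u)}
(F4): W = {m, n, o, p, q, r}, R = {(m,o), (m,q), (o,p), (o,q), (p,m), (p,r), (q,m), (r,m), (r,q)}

This is the axiom for reflexivity; its first-order frame correspondent is \forall x Rxx.
(F1): fails — world m does not see itself.
(F2): fails — world w0 does not see itself.
(F3): fails — world w does not see itself.
(F4): fails — world m does not see itself.

none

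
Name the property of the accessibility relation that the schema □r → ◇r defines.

This is the D axiom.
Its frame correspondent is seriality — ∀x ∃y Rxy.

seriality: ∀x ∃y Rxy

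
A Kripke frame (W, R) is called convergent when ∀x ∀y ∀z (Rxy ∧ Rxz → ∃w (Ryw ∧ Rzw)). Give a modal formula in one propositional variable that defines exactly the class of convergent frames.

◇□ψ → □◇ψ

This is convergence; the standard corresponding axiom is .2: ◇□ψ → □◇ψ.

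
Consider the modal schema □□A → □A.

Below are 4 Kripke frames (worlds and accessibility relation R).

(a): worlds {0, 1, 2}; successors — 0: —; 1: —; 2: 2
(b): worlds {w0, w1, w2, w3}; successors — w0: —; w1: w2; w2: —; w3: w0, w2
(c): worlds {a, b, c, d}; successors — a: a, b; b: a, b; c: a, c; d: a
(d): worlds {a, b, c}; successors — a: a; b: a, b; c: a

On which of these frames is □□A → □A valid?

(a), (c), (d)

This is the axiom for density; its first-order frame correspondent is ∀x ∀y (Rxy → ∃z (Rxz ∧ Rzy)).
(a): holds.
(b): fails — Rw1w2 but no z with Rw1z and Rzw2.
(c): holds.
(d): holds.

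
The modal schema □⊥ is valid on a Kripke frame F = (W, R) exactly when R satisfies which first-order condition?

Emptiness of R

This is the Ver axiom.
Its frame correspondent is emptiness of R — ∀x ∀y ¬Rxy.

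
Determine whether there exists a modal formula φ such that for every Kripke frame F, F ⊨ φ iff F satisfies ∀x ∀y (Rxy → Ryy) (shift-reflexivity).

Yes — defined by □(□p → p)

Yes: it is shift-reflexivity, defined by the T□ schema □(□p → p).
Suppose □(□p→p) is valid. Take Rxy and set V(p)={w : Ryw}. Then at y, □p holds; since □(□p→p) at x, □p→p at y, so p at y, i.e. Ryy.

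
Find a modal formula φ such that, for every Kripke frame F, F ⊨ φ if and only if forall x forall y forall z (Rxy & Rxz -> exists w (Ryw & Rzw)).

The condition is convergence. The .2 schema ◇□q → □◇q defines it.
Suppose ◇□q→□◇q is valid. Take Rxy, Rxz and set V(q)={w : Ryw}. Then □q at y so ◇□q at x, so □◇q at x, so ◇q at z, giving w with Rzw and Ryw.

◇□q → □◇q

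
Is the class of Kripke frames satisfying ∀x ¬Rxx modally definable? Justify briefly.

No

Modal frame validity is preserved under surjective bounded morphisms.
The 2-cycle (worlds w0,w1 with w0→w1→w0) is irreflexive, and the map sending every world to a single reflexive point • is a surjective bounded morphism (forth: every edge maps to (•,•); back: every world has a successor). So any modal formula valid on the 2-cycle is also valid on the reflexive point, which is not irreflexive.
Hence irreflexivity is not modally definable.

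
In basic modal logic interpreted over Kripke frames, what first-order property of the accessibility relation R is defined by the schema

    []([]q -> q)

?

Suppose □(□q→q) is valid. Take Rxy and set V(q)={w : Ryw}. Then at y, □q holds; since □(□q→q) at x, □q→q at y, so q at y, i.e. Ryy.
Conversely, on a frame with shift-reflexivity the schema holds at every world under every valuation.
Frame condition: forall x forall y (Rxy -> Ryy).

shift-reflexivity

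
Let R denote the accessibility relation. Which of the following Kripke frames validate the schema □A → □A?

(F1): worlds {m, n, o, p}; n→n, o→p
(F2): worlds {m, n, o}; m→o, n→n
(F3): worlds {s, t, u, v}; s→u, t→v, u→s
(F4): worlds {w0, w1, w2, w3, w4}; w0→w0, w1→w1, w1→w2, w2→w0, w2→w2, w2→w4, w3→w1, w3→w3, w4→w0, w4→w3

(F1), (F2), (F3), (F4)

This is the axiom for a generalized confluence (Geach) condition; its first-order frame correspondent is ∀x ∀z (xRz → ∃w (xRw ∧ z = w)).
(F1): ✓.
(F2): ✓.
(F3): ✓.
(F4): ✓.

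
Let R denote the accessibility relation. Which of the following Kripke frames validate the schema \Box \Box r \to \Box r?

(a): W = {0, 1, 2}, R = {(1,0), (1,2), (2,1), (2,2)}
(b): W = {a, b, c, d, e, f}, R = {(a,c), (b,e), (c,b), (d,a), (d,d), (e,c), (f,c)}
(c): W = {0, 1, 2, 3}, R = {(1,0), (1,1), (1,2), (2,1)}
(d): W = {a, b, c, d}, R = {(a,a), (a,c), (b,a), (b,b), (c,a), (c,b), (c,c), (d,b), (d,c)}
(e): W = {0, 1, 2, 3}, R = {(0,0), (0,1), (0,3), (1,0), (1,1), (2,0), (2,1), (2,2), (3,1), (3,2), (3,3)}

The schema corresponds to density: \forall x \forall y (Rxy \to \exists z (Rxz \wedge Rzy)).
(a): fails — R10 but no z with R1z and Rz0.
(b): fails — Rfc but no z with Rfz and Rzc.
(c): ✓.
(d): ✓.
(e): ✓.
Valid on: (c), (d), (e).

(c), (d), (e)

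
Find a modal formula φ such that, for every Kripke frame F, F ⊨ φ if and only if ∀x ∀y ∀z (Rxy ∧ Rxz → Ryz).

◇p → □◇p

This is the Euclidean property; the standard corresponding axiom is 5: ◇p → □◇p.
Suppose ◇p→□◇p is valid. Take Rxy, Rxz and set V(p)={y}. Then ◇p at x, so □◇p at x, so ◇p at z, so some w with Rzw has p; w=y, i.e. Rzy. By symmetry of the argument, Ryz.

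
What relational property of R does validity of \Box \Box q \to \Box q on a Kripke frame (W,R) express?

density: \forall x \forall y (Rxy \to \exists z (Rxz \wedge Rzy))

Suppose □□q→□q is valid. Take Rxy and set V(q)={w : xR²w}. Then □□q at x, so □q at x, so q at y, i.e. ∃z(Rxz∧Rzy).
The converse is a direct semantic check.
Frame condition: \forall x \forall y (Rxy \to \exists z (Rxz \wedge Rzy)).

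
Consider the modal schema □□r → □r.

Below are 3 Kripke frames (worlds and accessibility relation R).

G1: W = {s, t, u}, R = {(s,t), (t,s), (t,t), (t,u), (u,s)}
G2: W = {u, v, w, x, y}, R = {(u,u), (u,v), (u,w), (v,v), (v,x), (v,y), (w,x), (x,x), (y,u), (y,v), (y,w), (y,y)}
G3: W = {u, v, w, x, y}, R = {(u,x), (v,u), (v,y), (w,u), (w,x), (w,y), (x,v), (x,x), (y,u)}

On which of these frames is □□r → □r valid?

The schema corresponds to density: ∀x ∀y (Rxy → ∃z (Rxz ∧ Rzy)).
G1: fails — Rus but no z with Ruz and Rzs.
G2: condition met.
G3: fails — Rwy but no z with Rwz and Rzy.
Valid on: G2.

G2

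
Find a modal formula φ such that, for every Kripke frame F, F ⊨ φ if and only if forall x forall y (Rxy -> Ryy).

□(□p → p)

A defining formula is □(□p → p) (the T□ axiom).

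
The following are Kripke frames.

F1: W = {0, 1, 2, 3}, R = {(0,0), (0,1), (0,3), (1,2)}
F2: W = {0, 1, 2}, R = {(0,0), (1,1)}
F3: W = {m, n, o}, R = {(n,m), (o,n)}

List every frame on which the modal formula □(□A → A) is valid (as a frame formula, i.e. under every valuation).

F2

The schema corresponds to shift-reflexivity: ∀x ∀y (Rxy → Ryy).
F1: fails — R01 but not R11.
F2: satisfies the condition.
F3: fails — Rnm but not Rmm.
Valid on: F2.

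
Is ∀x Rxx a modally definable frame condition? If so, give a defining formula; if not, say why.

Yes, by □q → q

The condition is reflexivity. A defining modal formula is □q → q.
Suppose □q→q is valid. At any x set V(q)={w : Rxw}. Then □q holds at x, so q holds at x, i.e. Rxx.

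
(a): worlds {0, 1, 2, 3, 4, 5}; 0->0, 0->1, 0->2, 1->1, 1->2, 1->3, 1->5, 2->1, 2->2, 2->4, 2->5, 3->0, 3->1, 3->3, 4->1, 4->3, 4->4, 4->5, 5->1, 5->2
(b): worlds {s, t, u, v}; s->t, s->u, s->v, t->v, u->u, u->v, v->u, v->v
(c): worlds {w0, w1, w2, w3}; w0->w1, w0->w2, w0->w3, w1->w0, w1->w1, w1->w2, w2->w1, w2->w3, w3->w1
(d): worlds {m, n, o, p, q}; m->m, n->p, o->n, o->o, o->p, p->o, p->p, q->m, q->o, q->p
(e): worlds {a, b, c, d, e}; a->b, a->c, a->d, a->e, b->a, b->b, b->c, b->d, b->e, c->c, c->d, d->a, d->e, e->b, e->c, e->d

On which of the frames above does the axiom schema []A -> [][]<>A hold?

Frame correspondent (Sahlqvist): forall x forall z (x R^2 z -> exists w (xRw & zRw)) — i.e. a generalized confluence (Geach) condition.
(a): holds.
(b): holds.
(c): holds.
(d): holds.
(e): fails — cR²d but no w with cRw and dRw.

(a), (b), (c), (d)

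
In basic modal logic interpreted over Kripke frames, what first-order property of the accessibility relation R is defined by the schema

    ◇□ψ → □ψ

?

The Euclidean property

This is frame-equivalent to ◇ψ → □◇ψ (substitute ¬ψ for ψ and contrapose).
Suppose ◇ψ→□◇ψ is valid. Take Rxy, Rxz and set V(ψ)={y}. Then ◇ψ at x, so □◇ψ at x, so ◇ψ at z, so some w with Rzw has ψ; w=y, i.e. Rzy. By symmetry of the argument, Ryz.
The converse is a direct semantic check.
Frame condition: ∀x ∀y ∀z (Rxy ∧ Rxz → Ryz).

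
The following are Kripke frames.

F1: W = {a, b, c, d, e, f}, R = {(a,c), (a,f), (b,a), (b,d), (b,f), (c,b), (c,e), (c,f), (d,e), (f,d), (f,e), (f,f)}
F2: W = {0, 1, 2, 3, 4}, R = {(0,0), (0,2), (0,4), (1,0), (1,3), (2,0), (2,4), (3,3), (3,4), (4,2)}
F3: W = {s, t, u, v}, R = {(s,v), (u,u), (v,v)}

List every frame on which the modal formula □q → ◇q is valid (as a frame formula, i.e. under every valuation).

F2

The schema corresponds to seriality: ∀x ∃y Rxy.
F1: fails — world e has no successor.
F2: condition met.
F3: fails — world t has no successor.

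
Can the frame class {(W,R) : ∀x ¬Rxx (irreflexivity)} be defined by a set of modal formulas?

Not modally definable

Any modally definable frame class is closed under surjective bounded morphisms.
The 3-cycle (worlds w0,w1,w2 with w0→w1→w2→w0) is irreflexive, and the map sending every world to a single reflexive point • is a surjective bounded morphism (forth: every edge maps to (•,•); back: every world has a successor). So any modal formula valid on the 3-cycle is also valid on the reflexive point, which is not irreflexive.
So no modal formula (or set of formulas) defines exactly the irreflexive frames.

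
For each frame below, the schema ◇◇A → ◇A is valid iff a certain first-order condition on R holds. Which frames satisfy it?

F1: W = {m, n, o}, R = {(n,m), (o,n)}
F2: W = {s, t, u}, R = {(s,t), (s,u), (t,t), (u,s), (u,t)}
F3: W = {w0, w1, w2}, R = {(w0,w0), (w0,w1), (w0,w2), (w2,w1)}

The schema corresponds to transitivity: ∀x ∀y ∀z (Rxy ∧ Ryz → Rxz).
F1: fails — Ron and Rnm but not Rom.
F2: fails — Rus and Rsu but not Ruu.
F3: ✓.
Valid on: F3.

F3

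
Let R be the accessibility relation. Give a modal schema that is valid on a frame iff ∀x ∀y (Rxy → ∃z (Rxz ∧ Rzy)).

□□ψ → □ψ

This is density; the standard corresponding axiom is C4: □□ψ → □ψ.
Suppose □□ψ→□ψ is valid. Take Rxy and set V(ψ)={w : xR²w}. Then □□ψ at x, so □ψ at x, so ψ at y, i.e. ∃z(Rxz∧Rzy).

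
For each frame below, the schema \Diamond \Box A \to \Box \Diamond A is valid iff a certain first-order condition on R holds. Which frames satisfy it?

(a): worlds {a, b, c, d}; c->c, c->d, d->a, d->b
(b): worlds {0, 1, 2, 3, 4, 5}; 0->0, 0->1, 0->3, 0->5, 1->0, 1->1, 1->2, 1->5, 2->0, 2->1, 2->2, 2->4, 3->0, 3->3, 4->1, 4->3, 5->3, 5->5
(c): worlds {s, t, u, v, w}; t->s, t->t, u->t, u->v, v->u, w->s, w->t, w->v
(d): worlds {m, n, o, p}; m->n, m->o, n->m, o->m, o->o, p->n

(d)

This is the axiom for convergence; its first-order frame correspondent is \forall x \forall y \forall z (Rxy \wedge Rxz \to \exists w (Ryw \wedge Rzw)).
(a): fails — Rcc and Rcd but c and d have no common successor.
(b): fails — R12 and R15 but 2 and 5 have no common successor.
(c): fails — Rts and Rts but s and s have no common successor.
(d): condition met.
Valid on: (d).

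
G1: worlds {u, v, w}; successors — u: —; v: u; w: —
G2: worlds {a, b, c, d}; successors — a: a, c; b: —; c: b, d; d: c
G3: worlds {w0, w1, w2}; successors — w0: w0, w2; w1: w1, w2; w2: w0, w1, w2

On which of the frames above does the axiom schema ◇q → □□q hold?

G1

This is the axiom for a generalized confluence (Geach) condition; its first-order frame correspondent is ∀x ∀y ∀z ((xRy ∧ xR²z) → ∃w (y = w ∧ z = w)).
G1: satisfies the condition.
G2: fails — aRa, aR²b but a ≠ b.
G3: fails — w0Rw0, w0R²w1 but w0 ≠ w1.
Valid on: G1.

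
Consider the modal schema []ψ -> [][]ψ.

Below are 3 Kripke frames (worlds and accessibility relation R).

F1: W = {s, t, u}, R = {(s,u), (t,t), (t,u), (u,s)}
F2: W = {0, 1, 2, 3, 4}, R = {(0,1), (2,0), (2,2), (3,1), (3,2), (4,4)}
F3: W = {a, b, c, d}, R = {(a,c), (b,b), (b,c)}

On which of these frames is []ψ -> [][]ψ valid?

The schema corresponds to transitivity: forall x forall y forall z (Rxy & Ryz -> Rxz).
F1: fails — Rsu and Rus but not Rss.
F2: fails — R32 and R20 but not R30.
F3: condition met.

F3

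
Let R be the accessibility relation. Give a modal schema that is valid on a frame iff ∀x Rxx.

□p → p

A defining formula is □p → p (the T axiom).
Suppose □p→p is valid. At any x set V(p)={w : Rxw}. Then □p holds at x, so p holds at x, i.e. Rxx.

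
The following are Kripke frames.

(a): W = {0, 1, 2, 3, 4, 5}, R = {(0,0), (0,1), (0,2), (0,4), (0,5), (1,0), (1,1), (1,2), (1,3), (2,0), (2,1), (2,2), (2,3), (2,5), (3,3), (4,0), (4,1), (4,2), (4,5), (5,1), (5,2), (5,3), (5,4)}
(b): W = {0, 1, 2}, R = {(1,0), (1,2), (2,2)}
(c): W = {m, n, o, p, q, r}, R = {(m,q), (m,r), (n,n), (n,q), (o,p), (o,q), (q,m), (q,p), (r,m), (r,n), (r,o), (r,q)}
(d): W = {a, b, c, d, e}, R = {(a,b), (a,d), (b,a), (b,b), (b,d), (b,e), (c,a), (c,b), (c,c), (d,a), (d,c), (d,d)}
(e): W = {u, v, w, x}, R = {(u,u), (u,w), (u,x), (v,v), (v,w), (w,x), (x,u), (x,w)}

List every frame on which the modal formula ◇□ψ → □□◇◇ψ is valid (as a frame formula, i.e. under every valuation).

none

This is the axiom for a generalized confluence (Geach) condition; its first-order frame correspondent is ∀x ∀y ∀z ((xRy ∧ xR²z) → ∃w (yRw ∧ zR²w)).
(a): fails — 0R0, 0R²3 but no w with 0Rw and 3R²w.
(b): fails — 1R0, 1R²2 but no w with 0Rw and 2R²w.
(c): fails — mRq, mR²p but no w with qRw and pR²w.
(d): fails — aRb, aR²e but no w with bRw and eR²w.
(e): fails — uRw, uR²w but no t with wRt and wR²t.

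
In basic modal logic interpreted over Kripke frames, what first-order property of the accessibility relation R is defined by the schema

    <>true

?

Seriality

This is a form of the D axiom.
It corresponds to seriality: forall x exists y Rxy.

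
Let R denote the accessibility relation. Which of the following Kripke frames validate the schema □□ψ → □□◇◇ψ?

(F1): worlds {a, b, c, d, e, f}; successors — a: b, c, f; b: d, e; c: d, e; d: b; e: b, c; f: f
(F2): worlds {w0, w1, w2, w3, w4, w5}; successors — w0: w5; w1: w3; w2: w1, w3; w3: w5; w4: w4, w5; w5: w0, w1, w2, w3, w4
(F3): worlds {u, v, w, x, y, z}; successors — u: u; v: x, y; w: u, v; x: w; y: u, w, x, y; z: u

Frame correspondent (Sahlqvist): ∀x ∀z (xR²z → ∃w (xR²w ∧ zR²w)) — i.e. a generalized confluence (Geach) condition.
(F1): satisfies the condition.
(F2): fails — w0R²w1 but no w with w0R²w and w1R²w.
(F3): satisfies the condition.
Valid on: (F1), (F3).

(F1), (F3)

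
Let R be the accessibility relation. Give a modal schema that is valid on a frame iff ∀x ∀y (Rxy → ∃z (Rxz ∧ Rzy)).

A defining formula is □□q → □q (the C4 axiom).
Suppose □□q→□q is valid. Take Rxy and set V(q)={w : xR²w}. Then □□q at x, so □q at x, so q at y, i.e. ∃z(Rxz∧Rzy).

□□q → □q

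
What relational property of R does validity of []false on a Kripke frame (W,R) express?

□⊥ is valid iff no world has any successor (otherwise □⊥ fails at any world with one).

Emptiness of R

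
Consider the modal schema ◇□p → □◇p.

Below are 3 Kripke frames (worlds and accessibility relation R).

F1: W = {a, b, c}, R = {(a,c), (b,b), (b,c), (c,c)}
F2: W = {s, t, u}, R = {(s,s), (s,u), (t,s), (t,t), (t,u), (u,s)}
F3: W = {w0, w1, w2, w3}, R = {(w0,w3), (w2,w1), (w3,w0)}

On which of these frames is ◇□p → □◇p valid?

F1, F2

The schema corresponds to convergence: ∀x ∀y ∀z (Rxy ∧ Rxz → ∃w (Ryw ∧ Rzw)).
F1: holds.
F2: holds.
F3: fails — Rw2w1 and Rw2w1 but w1 and w1 have no common successor.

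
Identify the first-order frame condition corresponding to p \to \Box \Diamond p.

Symmetry

Suppose p→□◇p is valid. Take Rxy and set V(p)={x}. Then p at x, so □◇p at x, so ◇p at y, so some z with Ryz has p; z=x, i.e. Ryx.
The converse is a direct semantic check.
So the correspondent is symmetry.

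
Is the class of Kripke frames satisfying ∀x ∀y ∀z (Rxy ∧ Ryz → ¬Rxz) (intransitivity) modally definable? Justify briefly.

Not definable by any modal formula

Modal frame validity is preserved under surjective bounded morphisms.
The 3-cycle (worlds s,t,u with s→t→u→s) is intransitive. Mapping every world to a single reflexive point • is a surjective bounded morphism; the reflexive point is not intransitive (R••∧R•• but R••).
So no modal formula (or set of formulas) defines exactly the intransitive frames.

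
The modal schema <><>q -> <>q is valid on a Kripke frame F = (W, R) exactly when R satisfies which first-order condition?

Equivalently (dual form): □q → □□q.
Suppose □q→□□q is valid. Take Rxy, Ryz and set V(q)={w : Rxw}. Then □q at x, so □□q at x, so □q at y, so q at z, i.e. Rxz.
Conversely, any frame satisfying forall x forall y forall z (Rxy & Ryz -> Rxz) validates the schema.
Frame condition: forall x forall y forall z (Rxy & Ryz -> Rxz).

transitivity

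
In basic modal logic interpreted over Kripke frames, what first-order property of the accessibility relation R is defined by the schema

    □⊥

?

□⊥ is valid iff no world has any successor (otherwise □⊥ fails at any world with one).
The converse is a direct semantic check.
So the correspondent is emptiness of R.

emptiness of R: ∀x ∀y ¬Rxy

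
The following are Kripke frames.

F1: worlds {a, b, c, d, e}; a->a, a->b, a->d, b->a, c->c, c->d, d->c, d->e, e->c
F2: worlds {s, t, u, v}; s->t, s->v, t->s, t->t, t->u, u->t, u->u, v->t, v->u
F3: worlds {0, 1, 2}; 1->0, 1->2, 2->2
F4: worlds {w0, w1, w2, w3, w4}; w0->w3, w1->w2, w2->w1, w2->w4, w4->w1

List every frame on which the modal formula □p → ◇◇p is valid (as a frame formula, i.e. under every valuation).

F1, F2

The schema corresponds to a generalized confluence (Geach) condition: ∀x ∃w (xRw ∧ xR²w).
F1: ✓.
F2: ✓.
F3: fails — at 0 but no w with 0Rw and 0R²w.
F4: fails — at w0 but no w with w0Rw and w0R²w.
Valid on: F1, F2.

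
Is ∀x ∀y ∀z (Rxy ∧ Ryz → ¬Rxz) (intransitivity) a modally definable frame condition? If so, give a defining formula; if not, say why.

Modal frame validity is preserved under surjective bounded morphisms.
The 5-cycle (worlds a,b,c,d,e with a→b→c→d→e→a) is intransitive. Mapping every world to a single reflexive point • is a surjective bounded morphism; the reflexive point is not intransitive (R••∧R•• but R••).
Hence intransitivity is not modally definable.

Not definable by any modal formula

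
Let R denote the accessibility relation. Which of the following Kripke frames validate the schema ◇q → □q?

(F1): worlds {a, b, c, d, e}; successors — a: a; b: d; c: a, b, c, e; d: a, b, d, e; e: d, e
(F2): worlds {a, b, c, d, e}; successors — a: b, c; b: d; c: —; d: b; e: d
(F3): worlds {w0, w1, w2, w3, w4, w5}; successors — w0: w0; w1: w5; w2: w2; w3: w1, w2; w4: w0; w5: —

The schema corresponds to partial functionality: ∀x ∀y ∀z (Rxy ∧ Rxz → y = z).
(F1): fails — c sees both a and b.
(F2): fails — a sees both b and c.
(F3): fails — w3 sees both w1 and w2.

none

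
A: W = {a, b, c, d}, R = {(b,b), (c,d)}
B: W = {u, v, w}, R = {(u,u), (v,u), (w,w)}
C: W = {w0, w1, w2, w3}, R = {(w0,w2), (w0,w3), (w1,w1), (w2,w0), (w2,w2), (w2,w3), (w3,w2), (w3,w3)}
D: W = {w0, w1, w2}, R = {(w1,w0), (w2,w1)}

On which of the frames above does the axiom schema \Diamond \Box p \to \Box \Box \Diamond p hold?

A, B, C

This is the axiom for a generalized confluence (Geach) condition; its first-order frame correspondent is \forall x \forall y \forall z ((xRy \wedge x R^2 z) \to \exists w (yRw \wedge zRw)).
A: condition met.
B: condition met.
C: condition met.
D: fails — w2Rw1, w2R²w0 but no w with w1Rw and w0Rw.
Valid on: A, B, C.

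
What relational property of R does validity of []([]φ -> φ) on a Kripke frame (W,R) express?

Shift-reflexivity

This is the T□ axiom.
Its frame correspondent is shift-reflexivity — forall x forall y (Rxy -> Ryy).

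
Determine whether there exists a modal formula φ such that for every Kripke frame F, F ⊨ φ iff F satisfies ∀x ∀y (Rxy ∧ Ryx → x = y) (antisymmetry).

If a class were modally definable it would be closed under surjective bounded morphisms (Goldblatt–Thomason).
The 4-cycle (worlds w0,w1,w2,w3 with w0→w1→w2→w3→w0) is antisymmetric. Sending even-indexed worlds to • and odd-indexed worlds to ∘ is a surjective bounded morphism onto the two-world frame with •↔∘, which is not antisymmetric.
So no modal formula (or set of formulas) defines exactly the antisymmetric frames.

Not definable by any modal formula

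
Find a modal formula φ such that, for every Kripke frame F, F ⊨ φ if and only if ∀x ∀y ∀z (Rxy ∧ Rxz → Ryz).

◇r → □◇r

A defining formula is ◇r → □◇r (the 5 axiom).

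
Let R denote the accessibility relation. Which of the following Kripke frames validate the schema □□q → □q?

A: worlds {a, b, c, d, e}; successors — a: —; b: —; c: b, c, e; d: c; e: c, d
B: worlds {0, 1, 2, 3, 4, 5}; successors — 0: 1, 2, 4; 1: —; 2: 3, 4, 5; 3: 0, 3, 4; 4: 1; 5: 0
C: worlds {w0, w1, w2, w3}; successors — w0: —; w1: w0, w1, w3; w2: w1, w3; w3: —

The schema corresponds to density: ∀x ∀y (Rxy → ∃z (Rxz ∧ Rzy)).
A: fails — Red but no z with Rez and Rzd.
B: fails — R02 but no z with R0z and Rz2.
C: holds.
Valid on: C.

C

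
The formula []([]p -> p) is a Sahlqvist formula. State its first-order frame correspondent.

Shift-reflexivity

Suppose □(□p→p) is valid. Take Rxy and set V(p)={w : Ryw}. Then at y, □p holds; since □(□p→p) at x, □p→p at y, so p at y, i.e. Ryy.
Conversely, any frame satisfying forall x forall y (Rxy -> Ryy) validates the schema.
So the correspondent is shift-reflexivity.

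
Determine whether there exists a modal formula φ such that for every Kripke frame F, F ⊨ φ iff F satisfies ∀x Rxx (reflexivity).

Yes: it is reflexivity, defined by the T schema □p → p.
Suppose □p→p is valid. At any x set V(p)={w : Rxw}. Then □p holds at x, so p holds at x, i.e. Rxx.

Definable; □p → p defines it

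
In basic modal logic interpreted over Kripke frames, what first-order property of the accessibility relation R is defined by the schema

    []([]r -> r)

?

Suppose □(□r→r) is valid. Take Rxy and set V(r)={w : Ryw}. Then at y, □r holds; since □(□r→r) at x, □r→r at y, so r at y, i.e. Ryy.

shift-reflexivity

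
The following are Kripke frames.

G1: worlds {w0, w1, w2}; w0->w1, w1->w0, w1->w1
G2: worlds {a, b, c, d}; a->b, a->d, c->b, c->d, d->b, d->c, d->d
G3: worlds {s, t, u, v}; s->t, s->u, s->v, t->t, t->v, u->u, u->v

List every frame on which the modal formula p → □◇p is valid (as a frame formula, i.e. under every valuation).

Frame correspondent (Sahlqvist): ∀x ∀y (Rxy → Ryx) — i.e. symmetry.
G1: holds.
G2: fails — Rab but not Rba.
G3: fails — Ruv but not Rvu.
Valid on: G1.

G1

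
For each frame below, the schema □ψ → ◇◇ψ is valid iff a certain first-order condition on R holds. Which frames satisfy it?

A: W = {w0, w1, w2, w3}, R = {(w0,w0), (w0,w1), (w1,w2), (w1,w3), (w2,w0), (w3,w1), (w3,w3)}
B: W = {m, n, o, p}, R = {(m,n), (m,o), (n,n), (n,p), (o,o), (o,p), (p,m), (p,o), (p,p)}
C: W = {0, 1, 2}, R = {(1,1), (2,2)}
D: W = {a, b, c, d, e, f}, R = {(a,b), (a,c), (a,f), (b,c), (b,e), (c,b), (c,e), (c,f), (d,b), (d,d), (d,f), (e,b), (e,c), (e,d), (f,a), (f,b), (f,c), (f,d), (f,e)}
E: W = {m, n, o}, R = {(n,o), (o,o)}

A, B, D

The schema corresponds to a generalized confluence (Geach) condition: ∀x ∃w (xRw ∧ xR²w).
A: holds.
B: holds.
C: fails — at 0 but no w with 0Rw and 0R²w.
D: holds.
E: fails — at m but no w with mRw and mR²w.
Valid on: A, B, D.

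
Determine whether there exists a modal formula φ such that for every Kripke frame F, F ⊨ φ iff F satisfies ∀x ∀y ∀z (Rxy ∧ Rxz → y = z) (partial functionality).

Definable; ◇r → □r defines it

Yes: it is partial functionality, defined by the CD schema ◇r → □r.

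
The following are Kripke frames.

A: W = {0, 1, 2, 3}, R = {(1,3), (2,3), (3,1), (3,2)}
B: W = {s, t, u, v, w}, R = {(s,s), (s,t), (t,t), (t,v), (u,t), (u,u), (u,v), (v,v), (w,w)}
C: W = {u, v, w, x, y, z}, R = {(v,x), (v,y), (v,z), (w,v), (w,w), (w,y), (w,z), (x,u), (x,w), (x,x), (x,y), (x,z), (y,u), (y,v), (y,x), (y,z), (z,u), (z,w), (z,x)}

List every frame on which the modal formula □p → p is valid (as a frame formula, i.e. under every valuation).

This is the axiom for reflexivity; its first-order frame correspondent is ∀x Rxx.
A: fails — world 0 does not see itself.
B: satisfies the condition.
C: fails — world u does not see itself.
Valid on: B.

B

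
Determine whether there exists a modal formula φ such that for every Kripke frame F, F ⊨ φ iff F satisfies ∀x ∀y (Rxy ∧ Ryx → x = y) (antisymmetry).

Not modally definable

Modal frame validity is preserved under surjective bounded morphisms.
The 8-cycle (worlds w0,w1,w2,w3,w4,w5,w6,w7 with w0→w1→w2→w3→w4→w5→w6→w7→w0) is antisymmetric. Sending even-indexed worlds to a and odd-indexed worlds to b is a surjective bounded morphism onto the two-world frame with a↔b, which is not antisymmetric.
So the class is not modally definable.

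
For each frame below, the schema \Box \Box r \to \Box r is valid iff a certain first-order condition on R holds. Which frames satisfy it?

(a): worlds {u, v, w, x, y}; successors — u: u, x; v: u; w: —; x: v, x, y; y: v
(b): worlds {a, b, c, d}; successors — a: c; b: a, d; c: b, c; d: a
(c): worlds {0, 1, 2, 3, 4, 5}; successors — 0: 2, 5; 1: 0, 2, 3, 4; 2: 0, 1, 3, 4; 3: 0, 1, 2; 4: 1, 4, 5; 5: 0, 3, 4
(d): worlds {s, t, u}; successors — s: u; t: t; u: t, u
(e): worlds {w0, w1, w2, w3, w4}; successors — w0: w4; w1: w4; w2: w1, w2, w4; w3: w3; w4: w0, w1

This is the axiom for density; its first-order frame correspondent is \forall x \forall y (Rxy \to \exists z (Rxz \wedge Rzy)).
(a): fails — Ryv but no z with Ryz and Rzv.
(b): fails — Rda but no z with Rdz and Rza.
(c): fails — R53 but no z with R5z and Rz3.
(d): satisfies the condition.
(e): fails — Rw0w4 but no z with Rw0z and Rzw4.

(d)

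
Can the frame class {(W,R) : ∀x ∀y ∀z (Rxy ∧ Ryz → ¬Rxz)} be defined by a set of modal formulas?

Any modally definable frame class is closed under surjective bounded morphisms.
The 5-cycle (worlds w0,w1,w2,w3,w4 with w0→w1→w2→w3→w4→w0) is intransitive. Mapping every world to a single reflexive point • is a surjective bounded morphism; the reflexive point is not intransitive (R••∧R•• but R••).
So the class is not modally definable.

No — not modally definable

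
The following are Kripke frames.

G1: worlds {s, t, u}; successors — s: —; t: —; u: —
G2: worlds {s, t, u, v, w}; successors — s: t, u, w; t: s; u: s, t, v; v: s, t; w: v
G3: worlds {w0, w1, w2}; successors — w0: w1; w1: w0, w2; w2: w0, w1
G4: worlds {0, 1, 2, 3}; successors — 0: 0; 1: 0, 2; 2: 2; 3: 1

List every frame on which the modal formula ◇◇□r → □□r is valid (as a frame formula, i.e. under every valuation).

This is the axiom for a generalized confluence (Geach) condition; its first-order frame correspondent is ∀x ∀y ∀z ((xR²y ∧ xR²z) → ∃w (yRw ∧ z = w)).
G1: holds.
G2: fails — sR²s, sR²s but no w* with sRw* and s=w*.
G3: fails — w0R²w0, w0R²w0 but no w with w0Rw and w0=w.
G4: fails — 1R²0, 1R²2 but no w with 0Rw and 2=w.

G1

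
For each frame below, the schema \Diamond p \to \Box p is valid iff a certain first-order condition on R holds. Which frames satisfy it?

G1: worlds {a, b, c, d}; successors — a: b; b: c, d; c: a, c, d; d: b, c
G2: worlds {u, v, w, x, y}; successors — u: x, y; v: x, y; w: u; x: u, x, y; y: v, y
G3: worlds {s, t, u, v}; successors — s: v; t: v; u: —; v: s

This is the axiom for partial functionality; its first-order frame correspondent is \forall x \forall y \forall z (Rxy \wedge Rxz \to y = z).
G1: fails — b sees both c and d.
G2: fails — u sees both x and y.
G3: holds.
Valid on: G3.

G3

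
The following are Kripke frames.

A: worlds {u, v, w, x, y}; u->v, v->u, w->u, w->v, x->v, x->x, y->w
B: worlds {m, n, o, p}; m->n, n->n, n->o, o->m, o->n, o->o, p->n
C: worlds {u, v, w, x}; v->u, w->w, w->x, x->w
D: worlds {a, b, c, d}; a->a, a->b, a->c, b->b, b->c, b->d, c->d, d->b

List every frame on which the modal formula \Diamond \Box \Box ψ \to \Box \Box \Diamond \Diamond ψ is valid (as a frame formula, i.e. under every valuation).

B, C, D

The schema corresponds to a generalized confluence (Geach) condition: \forall x \forall y \forall z ((xRy \wedge x R^2 z) \to \exists w (y R^2 w \wedge z R^2 w)).
A: fails — uRv, uR²u but no t with vR²t and uR²t.
B: ✓.
C: ✓.
D: ✓.
Valid on: B, C, D.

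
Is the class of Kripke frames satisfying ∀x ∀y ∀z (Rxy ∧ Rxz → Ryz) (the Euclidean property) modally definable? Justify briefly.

Yes, by ◇r → □◇r

This is a Sahlqvist condition; the 5 axiom ◇r → □◇r defines it.
Suppose ◇r→□◇r is valid. Take Rxy, Rxz and set V(r)={y}. Then ◇r at x, so □◇r at x, so ◇r at z, so some w with Rzw has r; w=y, i.e. Rzy. By symmetry of the argument, Ryz.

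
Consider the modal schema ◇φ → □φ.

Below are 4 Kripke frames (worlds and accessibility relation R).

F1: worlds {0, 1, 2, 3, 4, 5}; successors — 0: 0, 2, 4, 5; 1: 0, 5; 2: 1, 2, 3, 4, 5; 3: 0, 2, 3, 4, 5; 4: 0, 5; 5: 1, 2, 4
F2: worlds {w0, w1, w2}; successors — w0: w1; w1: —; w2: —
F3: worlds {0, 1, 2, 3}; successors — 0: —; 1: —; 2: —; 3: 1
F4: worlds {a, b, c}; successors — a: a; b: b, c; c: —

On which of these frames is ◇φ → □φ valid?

Frame correspondent (Sahlqvist): ∀x ∀y ∀z (Rxy ∧ Rxz → y = z) — i.e. partial functionality.
F1: fails — 0 sees both 0 and 2.
F2: condition met.
F3: condition met.
F4: fails — b sees both b and c.

F2, F3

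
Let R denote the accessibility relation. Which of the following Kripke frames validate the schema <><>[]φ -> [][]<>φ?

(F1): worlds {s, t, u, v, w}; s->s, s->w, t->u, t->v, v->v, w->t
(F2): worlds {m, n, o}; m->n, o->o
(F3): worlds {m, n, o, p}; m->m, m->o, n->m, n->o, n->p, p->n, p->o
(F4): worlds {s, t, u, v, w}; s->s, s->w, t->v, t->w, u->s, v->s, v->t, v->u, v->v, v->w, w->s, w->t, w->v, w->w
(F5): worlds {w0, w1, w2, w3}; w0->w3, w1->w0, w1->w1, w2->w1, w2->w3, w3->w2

(F2)

This is the axiom for a generalized confluence (Geach) condition; its first-order frame correspondent is forall x forall y forall z ((x R^2 y & x R^2 z) -> exists w (yRw & zRw)).
(F1): fails — sR²s, sR²t but no w* with sRw* and tRw*.
(F2): ✓.
(F3): fails — mR²m, mR²o but no w with mRw and oRw.
(F4): fails — tR²t, tR²u but no w* with tRw* and uRw*.
(F5): fails — w1R²w0, w1R²w1 but no w with w0Rw and w1Rw.
Valid on: (F2).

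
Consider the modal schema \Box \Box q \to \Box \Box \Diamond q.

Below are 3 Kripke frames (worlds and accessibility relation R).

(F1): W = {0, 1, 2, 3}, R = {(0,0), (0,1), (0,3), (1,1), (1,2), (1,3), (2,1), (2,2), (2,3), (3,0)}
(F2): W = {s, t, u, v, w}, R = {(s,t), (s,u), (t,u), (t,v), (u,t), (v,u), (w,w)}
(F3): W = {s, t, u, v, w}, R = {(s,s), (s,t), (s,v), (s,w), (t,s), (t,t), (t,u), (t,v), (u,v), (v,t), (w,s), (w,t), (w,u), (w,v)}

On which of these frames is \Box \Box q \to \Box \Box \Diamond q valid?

This is the axiom for a generalized confluence (Geach) condition; its first-order frame correspondent is \forall x \forall z (x R^2 z \to \exists w (x R^2 w \wedge zRw)).
(F1): holds.
(F2): fails — uR²u but no w* with uR²w* and uRw*.
(F3): holds.
Valid on: (F1), (F3).

(F1), (F3)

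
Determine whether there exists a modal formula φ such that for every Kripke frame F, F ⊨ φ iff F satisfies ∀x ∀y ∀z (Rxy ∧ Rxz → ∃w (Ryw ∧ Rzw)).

This is a Sahlqvist condition; the .2 axiom ◇□p → □◇p defines it.
Suppose ◇□p→□◇p is valid. Take Rxy, Rxz and set V(p)={w : Ryw}. Then □p at y so ◇□p at x, so □◇p at x, so ◇p at z, giving w with Rzw and Ryw.

Yes, by ◇□p → □◇p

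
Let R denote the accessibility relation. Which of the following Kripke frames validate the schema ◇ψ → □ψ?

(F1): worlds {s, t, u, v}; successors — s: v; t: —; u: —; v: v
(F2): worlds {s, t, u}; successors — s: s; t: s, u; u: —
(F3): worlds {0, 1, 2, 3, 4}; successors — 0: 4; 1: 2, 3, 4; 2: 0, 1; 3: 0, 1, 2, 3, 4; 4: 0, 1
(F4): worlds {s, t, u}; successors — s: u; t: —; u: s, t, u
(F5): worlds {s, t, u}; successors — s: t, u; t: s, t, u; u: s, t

This is the axiom for partial functionality; its first-order frame correspondent is ∀x ∀y ∀z (Rxy ∧ Rxz → y = z).
(F1): satisfies the condition.
(F2): fails — t sees both s and u.
(F3): fails — 1 sees both 2 and 3.
(F4): fails — u sees both s and t.
(F5): fails — s sees both t and u.
Valid on: (F1).

(F1)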